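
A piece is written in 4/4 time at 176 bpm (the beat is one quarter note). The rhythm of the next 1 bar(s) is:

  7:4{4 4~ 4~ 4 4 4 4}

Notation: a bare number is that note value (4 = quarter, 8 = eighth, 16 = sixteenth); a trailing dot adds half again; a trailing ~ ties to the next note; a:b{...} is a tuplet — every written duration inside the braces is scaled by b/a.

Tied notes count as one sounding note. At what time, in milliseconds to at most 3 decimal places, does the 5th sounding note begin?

1. 0.0ms @ 0 + 194.805ms (4/7)
2. 194.805ms @ 4/7 + 584.416ms (12/7)
3. 779.221ms @ 16/7 + 194.805ms (4/7)
4. 974.026ms @ 20/7 + 194.805ms (4/7)
5. 1168.831ms @ 24/7 + 194.805ms (4/7)

note 5 onset = 24/7b = 1168.831ms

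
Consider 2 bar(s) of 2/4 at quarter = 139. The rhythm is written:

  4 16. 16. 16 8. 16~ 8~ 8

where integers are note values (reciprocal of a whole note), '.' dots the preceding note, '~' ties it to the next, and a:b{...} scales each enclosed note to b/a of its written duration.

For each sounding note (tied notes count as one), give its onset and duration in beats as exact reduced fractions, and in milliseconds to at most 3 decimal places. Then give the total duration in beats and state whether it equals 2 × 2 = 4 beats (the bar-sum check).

1) 0.0ms=0b +431.655ms=1b
2) 431.655ms=1b +161.871ms=3/8b
3) 593.525ms=11/8b +161.871ms=3/8b
4) 755.396ms=7/4b +107.914ms=1/4b
5) 863.309ms=2b +323.741ms=3/4b
6) 1187.05ms=11/4b +539.568ms=5/4b
Σ=4b of 4 (139bpm 2/4) — PASS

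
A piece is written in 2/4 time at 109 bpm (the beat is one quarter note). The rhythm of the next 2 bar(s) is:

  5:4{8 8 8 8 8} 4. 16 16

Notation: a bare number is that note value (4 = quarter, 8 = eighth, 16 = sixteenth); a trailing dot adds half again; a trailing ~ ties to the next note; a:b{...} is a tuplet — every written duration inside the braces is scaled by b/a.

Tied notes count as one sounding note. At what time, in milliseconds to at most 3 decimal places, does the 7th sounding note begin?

1. 0.0ms @ 0 + 220.183ms (2/5)
2. 220.183ms @ 2/5 + 220.183ms (2/5)
3. 440.367ms @ 4/5 + 220.183ms (2/5)
4. 660.55ms @ 6/5 + 220.183ms (2/5)
5. 880.734ms @ 8/5 + 220.183ms (2/5)
6. 1100.917ms @ 2 + 825.688ms (3/2)
7. 1926.606ms @ 7/2 + 137.615ms (1/4)
8. 2064.22ms @ 15/4 + 137.615ms (1/4)

note 7 onset = 7/2b = 1926.606ms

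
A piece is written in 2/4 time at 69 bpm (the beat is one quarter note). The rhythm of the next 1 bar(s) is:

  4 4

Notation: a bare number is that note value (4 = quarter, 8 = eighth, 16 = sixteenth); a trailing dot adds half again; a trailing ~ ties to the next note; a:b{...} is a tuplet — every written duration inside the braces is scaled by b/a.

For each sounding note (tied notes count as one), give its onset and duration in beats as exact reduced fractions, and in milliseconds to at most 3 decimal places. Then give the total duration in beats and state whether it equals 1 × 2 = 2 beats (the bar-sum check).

1) 0.0ms=0b +869.565ms=1b
2) 869.565ms=1b +869.565ms=1b
Σ=2b of 2 (69bpm 2/4) — PASS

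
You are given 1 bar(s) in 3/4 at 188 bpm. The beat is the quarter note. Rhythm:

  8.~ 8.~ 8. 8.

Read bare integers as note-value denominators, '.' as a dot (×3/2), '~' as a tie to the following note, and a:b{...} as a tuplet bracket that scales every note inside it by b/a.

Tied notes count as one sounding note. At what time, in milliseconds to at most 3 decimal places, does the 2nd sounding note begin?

note 2 onset = 9/4b = 718.085ms

1. 0.0ms @ 0 + 718.085ms (9/4)
2. 718.085ms @ 9/4 + 239.362ms (3/4)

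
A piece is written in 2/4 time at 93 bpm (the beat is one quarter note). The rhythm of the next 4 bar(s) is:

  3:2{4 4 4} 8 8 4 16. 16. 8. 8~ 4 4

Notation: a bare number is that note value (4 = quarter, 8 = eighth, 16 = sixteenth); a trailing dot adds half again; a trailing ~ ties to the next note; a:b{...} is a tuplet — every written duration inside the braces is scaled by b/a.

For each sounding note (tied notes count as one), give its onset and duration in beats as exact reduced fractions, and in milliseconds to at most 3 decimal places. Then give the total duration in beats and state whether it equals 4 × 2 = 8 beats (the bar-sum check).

1) 0.0ms=0b +430.108ms=2/3b
2) 430.108ms=2/3b +430.108ms=2/3b
3) 860.215ms=4/3b +430.108ms=2/3b
4) 1290.323ms=2b +322.581ms=1/2b
5) 1612.903ms=5/2b +322.581ms=1/2b
6) 1935.484ms=3b +645.161ms=1b
7) 2580.645ms=4b +241.935ms=3/8b
8) 2822.581ms=35/8b +241.935ms=3/8b
9) 3064.516ms=19/4b +483.871ms=3/4b
10) 3548.387ms=11/2b +967.742ms=3/2b
11) 4516.129ms=7b +645.161ms=1b
Σ=8b of 8 (93bpm 2/4) — PASS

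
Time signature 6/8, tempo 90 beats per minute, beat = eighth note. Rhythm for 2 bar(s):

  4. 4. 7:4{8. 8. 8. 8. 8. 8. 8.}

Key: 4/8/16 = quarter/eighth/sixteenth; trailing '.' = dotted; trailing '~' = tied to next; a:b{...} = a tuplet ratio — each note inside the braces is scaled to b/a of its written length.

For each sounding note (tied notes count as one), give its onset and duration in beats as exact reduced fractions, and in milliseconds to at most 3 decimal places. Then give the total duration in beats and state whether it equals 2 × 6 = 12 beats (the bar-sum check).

1) 0.0ms=0b +2000.0ms=3b
2) 2000.0ms=3b +2000.0ms=3b
3) 4000.0ms=6b +571.429ms=6/7b
4) 4571.429ms=48/7b +571.429ms=6/7b
5) 5142.857ms=54/7b +571.429ms=6/7b
6) 5714.286ms=60/7b +571.429ms=6/7b
7) 6285.714ms=66/7b +571.429ms=6/7b
8) 6857.143ms=72/7b +571.429ms=6/7b
9) 7428.571ms=78/7b +571.429ms=6/7b
Σ=12b of 12 (90bpm 6/8) — PASS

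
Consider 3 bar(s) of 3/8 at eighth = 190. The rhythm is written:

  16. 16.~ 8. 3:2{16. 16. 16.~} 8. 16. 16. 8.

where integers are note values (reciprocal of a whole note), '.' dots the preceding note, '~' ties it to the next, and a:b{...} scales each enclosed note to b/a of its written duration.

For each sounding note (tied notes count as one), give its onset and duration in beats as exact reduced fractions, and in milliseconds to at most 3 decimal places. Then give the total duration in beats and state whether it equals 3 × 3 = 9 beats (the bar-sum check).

1) 0.0ms=0b +236.842ms=3/4b
2) 236.842ms=3/4b +710.526ms=9/4b
3) 947.368ms=3b +157.895ms=1/2b
4) 1105.263ms=7/2b +157.895ms=1/2b
5) 1263.158ms=4b +631.579ms=2b
6) 1894.737ms=6b +236.842ms=3/4b
7) 2131.579ms=27/4b +236.842ms=3/4b
8) 2368.421ms=15/2b +473.684ms=3/2b
Σ=9b of 9 (190bpm 3/8) — PASS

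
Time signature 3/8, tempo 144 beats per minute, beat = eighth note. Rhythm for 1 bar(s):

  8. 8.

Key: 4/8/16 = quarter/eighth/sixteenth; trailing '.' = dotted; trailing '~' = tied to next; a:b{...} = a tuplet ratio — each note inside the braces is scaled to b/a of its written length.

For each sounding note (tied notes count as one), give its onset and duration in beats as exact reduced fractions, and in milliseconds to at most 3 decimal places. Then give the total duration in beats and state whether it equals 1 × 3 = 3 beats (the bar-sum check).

1) 0.0ms=0b +625.0ms=3/2b
2) 625.0ms=3/2b +625.0ms=3/2b
Σ=3b of 3 (144bpm 3/8) — PASS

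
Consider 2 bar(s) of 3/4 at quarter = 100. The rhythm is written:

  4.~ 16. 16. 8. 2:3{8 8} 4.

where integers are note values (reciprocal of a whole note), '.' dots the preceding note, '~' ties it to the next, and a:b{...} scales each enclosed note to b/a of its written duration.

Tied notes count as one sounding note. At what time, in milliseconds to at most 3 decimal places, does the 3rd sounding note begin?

note 3 onset = 9/4b = 1350.0ms

1. 0.0ms @ 0 + 1125.0ms (15/8)
2. 1125.0ms @ 15/8 + 225.0ms (3/8)
3. 1350.0ms @ 9/4 + 450.0ms (3/4)
4. 1800.0ms @ 3 + 450.0ms (3/4)
5. 2250.0ms @ 15/4 + 450.0ms (3/4)
6. 2700.0ms @ 9/2 + 900.0ms (3/2)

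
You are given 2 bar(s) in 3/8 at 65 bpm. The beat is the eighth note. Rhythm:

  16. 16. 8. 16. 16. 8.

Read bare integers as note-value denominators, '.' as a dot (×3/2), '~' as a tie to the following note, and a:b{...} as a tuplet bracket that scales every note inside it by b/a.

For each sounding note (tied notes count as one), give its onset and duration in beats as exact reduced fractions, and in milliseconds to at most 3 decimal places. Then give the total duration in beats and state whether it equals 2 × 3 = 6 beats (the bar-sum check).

1) 0.0ms=0b +692.308ms=3/4b
2) 692.308ms=3/4b +692.308ms=3/4b
3) 1384.615ms=3/2b +1384.615ms=3/2b
4) 2769.231ms=3b +692.308ms=3/4b
5) 3461.538ms=15/4b +692.308ms=3/4b
6) 4153.846ms=9/2b +1384.615ms=3/2b
Σ=6b of 6 (65bpm 3/8) — PASS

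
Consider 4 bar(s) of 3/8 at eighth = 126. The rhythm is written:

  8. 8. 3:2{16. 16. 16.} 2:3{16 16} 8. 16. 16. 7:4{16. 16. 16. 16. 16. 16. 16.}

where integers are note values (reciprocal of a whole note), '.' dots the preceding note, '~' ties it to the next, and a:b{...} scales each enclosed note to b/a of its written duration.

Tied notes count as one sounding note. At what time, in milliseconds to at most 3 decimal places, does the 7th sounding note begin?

1. 0.0ms @ 0 + 714.286ms (3/2)
2. 714.286ms @ 3/2 + 714.286ms (3/2)
3. 1428.571ms @ 3 + 238.095ms (1/2)
4. 1666.667ms @ 7/2 + 238.095ms (1/2)
5. 1904.762ms @ 4 + 238.095ms (1/2)
6. 2142.857ms @ 9/2 + 357.143ms (3/4)
7. 2500.0ms @ 21/4 + 357.143ms (3/4)
8. 2857.143ms @ 6 + 714.286ms (3/2)
9. 3571.429ms @ 15/2 + 357.143ms (3/4)
10. 3928.571ms @ 33/4 + 357.143ms (3/4)
11. 4285.714ms @ 9 + 204.082ms (3/7)
12. 4489.796ms @ 66/7 + 204.082ms (3/7)
13. 4693.878ms @ 69/7 + 204.082ms (3/7)
14. 4897.959ms @ 72/7 + 204.082ms (3/7)
15. 5102.041ms @ 75/7 + 204.082ms (3/7)
16. 5306.122ms @ 78/7 + 204.082ms (3/7)
17. 5510.204ms @ 81/7 + 204.082ms (3/7)

note 7 onset = 21/4b = 2500.0ms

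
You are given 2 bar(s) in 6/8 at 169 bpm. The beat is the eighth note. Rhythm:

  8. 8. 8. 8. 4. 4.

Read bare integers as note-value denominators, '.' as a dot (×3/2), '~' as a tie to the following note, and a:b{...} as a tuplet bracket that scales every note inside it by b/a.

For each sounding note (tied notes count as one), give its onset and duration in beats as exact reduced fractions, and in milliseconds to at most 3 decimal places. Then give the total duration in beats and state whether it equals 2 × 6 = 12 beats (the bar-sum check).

1) 0.0ms=0b +532.544ms=3/2b
2) 532.544ms=3/2b +532.544ms=3/2b
3) 1065.089ms=3b +532.544ms=3/2b
4) 1597.633ms=9/2b +532.544ms=3/2b
5) 2130.178ms=6b +1065.089ms=3b
6) 3195.266ms=9b +1065.089ms=3b
Σ=12b of 12 (169bpm 6/8) — PASS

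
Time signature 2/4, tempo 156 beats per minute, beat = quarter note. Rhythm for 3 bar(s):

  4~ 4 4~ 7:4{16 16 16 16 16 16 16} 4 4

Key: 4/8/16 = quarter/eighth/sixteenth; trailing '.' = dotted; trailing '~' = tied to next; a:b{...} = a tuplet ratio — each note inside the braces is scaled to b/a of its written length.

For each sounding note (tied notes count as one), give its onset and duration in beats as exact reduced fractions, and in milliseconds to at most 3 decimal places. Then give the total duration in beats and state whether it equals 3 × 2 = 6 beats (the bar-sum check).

1) 0.0ms=0b +769.231ms=2b
2) 769.231ms=2b +439.56ms=8/7b
3) 1208.791ms=22/7b +54.945ms=1/7b
4) 1263.736ms=23/7b +54.945ms=1/7b
5) 1318.681ms=24/7b +54.945ms=1/7b
6) 1373.626ms=25/7b +54.945ms=1/7b
7) 1428.571ms=26/7b +54.945ms=1/7b
8) 1483.516ms=27/7b +54.945ms=1/7b
9) 1538.462ms=4b +384.615ms=1b
10) 1923.077ms=5b +384.615ms=1b
Σ=6b of 6 (156bpm 2/4) — PASS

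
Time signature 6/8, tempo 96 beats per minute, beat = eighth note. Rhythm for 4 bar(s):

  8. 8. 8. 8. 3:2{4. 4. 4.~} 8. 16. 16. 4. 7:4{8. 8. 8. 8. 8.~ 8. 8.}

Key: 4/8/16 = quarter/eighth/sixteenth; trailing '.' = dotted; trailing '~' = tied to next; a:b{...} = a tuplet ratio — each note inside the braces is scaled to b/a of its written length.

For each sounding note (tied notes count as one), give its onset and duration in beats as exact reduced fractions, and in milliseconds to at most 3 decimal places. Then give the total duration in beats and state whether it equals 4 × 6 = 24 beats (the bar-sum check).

1) 0.0ms=0b +937.5ms=3/2b
2) 937.5ms=3/2b +937.5ms=3/2b
3) 1875.0ms=3b +937.5ms=3/2b
4) 2812.5ms=9/2b +937.5ms=3/2b
5) 3750.0ms=6b +1250.0ms=2b
6) 5000.0ms=8b +1250.0ms=2b
7) 6250.0ms=10b +2187.5ms=7/2b
8) 8437.5ms=27/2b +468.75ms=3/4b
9) 8906.25ms=57/4b +468.75ms=3/4b
10) 9375.0ms=15b +1875.0ms=3b
11) 11250.0ms=18b +535.714ms=6/7b
12) 11785.714ms=132/7b +535.714ms=6/7b
13) 12321.429ms=138/7b +535.714ms=6/7b
14) 12857.143ms=144/7b +535.714ms=6/7b
15) 13392.857ms=150/7b +1071.429ms=12/7b
16) 14464.286ms=162/7b +535.714ms=6/7b
Σ=24b of 24 (96bpm 6/8) — PASS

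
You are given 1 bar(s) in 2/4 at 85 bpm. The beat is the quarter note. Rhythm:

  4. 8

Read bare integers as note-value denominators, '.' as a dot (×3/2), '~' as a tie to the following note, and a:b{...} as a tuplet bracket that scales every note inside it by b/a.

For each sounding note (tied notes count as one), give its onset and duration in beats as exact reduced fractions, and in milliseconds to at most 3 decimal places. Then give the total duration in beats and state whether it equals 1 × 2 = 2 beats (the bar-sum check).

1) 0.0ms=0b +1058.824ms=3/2b
2) 1058.824ms=3/2b +352.941ms=1/2b
Σ=2b of 2 (85bpm 2/4) — PASS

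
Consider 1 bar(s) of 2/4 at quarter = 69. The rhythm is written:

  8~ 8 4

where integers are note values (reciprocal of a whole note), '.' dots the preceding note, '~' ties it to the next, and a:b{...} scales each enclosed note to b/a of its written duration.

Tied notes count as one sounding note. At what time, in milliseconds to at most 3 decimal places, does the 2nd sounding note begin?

1. 0.0ms @ 0 + 869.565ms (1)
2. 869.565ms @ 1 + 869.565ms (1)

note 2 onset = 1b = 869.565ms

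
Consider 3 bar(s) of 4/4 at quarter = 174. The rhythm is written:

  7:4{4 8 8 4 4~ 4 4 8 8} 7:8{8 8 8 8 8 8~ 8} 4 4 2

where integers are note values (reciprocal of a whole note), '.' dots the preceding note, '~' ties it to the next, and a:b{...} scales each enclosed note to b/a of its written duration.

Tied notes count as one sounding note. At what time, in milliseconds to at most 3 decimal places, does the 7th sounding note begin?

1. 0.0ms @ 0 + 197.044ms (4/7)
2. 197.044ms @ 4/7 + 98.522ms (2/7)
3. 295.567ms @ 6/7 + 98.522ms (2/7)
4. 394.089ms @ 8/7 + 197.044ms (4/7)
5. 591.133ms @ 12/7 + 394.089ms (8/7)
6. 985.222ms @ 20/7 + 197.044ms (4/7)
7. 1182.266ms @ 24/7 + 98.522ms (2/7)
8. 1280.788ms @ 26/7 + 98.522ms (2/7)
9. 1379.31ms @ 4 + 197.044ms (4/7)
10. 1576.355ms @ 32/7 + 197.044ms (4/7)
11. 1773.399ms @ 36/7 + 197.044ms (4/7)
12. 1970.443ms @ 40/7 + 197.044ms (4/7)
13. 2167.488ms @ 44/7 + 197.044ms (4/7)
14. 2364.532ms @ 48/7 + 394.089ms (8/7)
15. 2758.621ms @ 8 + 344.828ms (1)
16. 3103.448ms @ 9 + 344.828ms (1)
17. 3448.276ms @ 10 + 689.655ms (2)

note 7 onset = 24/7b = 1182.266ms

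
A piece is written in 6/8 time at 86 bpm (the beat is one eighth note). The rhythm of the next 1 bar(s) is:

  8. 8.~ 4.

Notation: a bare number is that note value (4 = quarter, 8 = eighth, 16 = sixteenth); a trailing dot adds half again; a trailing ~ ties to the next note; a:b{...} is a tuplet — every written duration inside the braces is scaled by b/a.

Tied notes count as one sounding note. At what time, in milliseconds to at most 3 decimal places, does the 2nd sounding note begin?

note 2 onset = 3/2b = 1046.512ms

1. 0.0ms @ 0 + 1046.512ms (3/2)
2. 1046.512ms @ 3/2 + 3139.535ms (9/2)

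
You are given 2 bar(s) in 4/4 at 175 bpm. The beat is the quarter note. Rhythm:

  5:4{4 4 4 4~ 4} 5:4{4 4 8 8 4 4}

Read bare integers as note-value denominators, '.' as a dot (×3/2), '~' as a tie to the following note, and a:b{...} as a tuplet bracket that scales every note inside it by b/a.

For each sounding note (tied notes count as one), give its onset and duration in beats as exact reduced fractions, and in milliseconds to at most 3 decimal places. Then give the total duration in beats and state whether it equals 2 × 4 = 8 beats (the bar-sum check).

1) 0.0ms=0b +274.286ms=4/5b
2) 274.286ms=4/5b +274.286ms=4/5b
3) 548.571ms=8/5b +274.286ms=4/5b
4) 822.857ms=12/5b +548.571ms=8/5b
5) 1371.429ms=4b +274.286ms=4/5b
6) 1645.714ms=24/5b +274.286ms=4/5b
7) 1920.0ms=28/5b +137.143ms=2/5b
8) 2057.143ms=6b +137.143ms=2/5b
9) 2194.286ms=32/5b +274.286ms=4/5b
10) 2468.571ms=36/5b +274.286ms=4/5b
Σ=8b of 8 (175bpm 4/4) — PASS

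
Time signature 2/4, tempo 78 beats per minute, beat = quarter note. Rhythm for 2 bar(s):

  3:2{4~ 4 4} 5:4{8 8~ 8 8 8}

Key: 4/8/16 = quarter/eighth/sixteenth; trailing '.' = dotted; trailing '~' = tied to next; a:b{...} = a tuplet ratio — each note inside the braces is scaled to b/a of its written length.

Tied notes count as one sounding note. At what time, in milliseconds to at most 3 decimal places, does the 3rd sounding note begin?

note 3 onset = 2b = 1538.462ms

1. 0.0ms @ 0 + 1025.641ms (4/3)
2. 1025.641ms @ 4/3 + 512.821ms (2/3)
3. 1538.462ms @ 2 + 307.692ms (2/5)
4. 1846.154ms @ 12/5 + 615.385ms (4/5)
5. 2461.538ms @ 16/5 + 307.692ms (2/5)
6. 2769.231ms @ 18/5 + 307.692ms (2/5)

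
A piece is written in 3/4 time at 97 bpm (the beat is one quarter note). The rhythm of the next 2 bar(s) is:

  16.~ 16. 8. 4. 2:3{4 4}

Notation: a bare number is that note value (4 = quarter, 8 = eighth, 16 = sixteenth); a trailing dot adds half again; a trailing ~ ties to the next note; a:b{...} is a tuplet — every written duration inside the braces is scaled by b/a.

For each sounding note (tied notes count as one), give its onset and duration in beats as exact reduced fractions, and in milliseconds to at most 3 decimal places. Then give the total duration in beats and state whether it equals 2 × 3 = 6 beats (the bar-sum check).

1) 0.0ms=0b +463.918ms=3/4b
2) 463.918ms=3/4b +463.918ms=3/4b
3) 927.835ms=3/2b +927.835ms=3/2b
4) 1855.67ms=3b +927.835ms=3/2b
5) 2783.505ms=9/2b +927.835ms=3/2b
Σ=6b of 6 (97bpm 3/4) — PASS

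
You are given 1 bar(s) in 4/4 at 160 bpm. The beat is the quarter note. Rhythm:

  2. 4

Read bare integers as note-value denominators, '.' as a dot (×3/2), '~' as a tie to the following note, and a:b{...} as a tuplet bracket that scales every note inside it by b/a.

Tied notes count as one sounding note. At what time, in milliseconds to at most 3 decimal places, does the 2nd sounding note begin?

note 2 onset = 3b = 1125.0ms

1. 0.0ms @ 0 + 1125.0ms (3)
2. 1125.0ms @ 3 + 375.0ms (1)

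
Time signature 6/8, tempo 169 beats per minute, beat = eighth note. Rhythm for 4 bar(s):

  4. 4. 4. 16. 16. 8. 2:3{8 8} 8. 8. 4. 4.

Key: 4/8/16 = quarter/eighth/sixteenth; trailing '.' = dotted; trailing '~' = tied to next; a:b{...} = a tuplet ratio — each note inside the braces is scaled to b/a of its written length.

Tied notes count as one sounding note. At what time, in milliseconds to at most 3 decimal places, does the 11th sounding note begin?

1. 0.0ms @ 0 + 1065.089ms (3)
2. 1065.089ms @ 3 + 1065.089ms (3)
3. 2130.178ms @ 6 + 1065.089ms (3)
4. 3195.266ms @ 9 + 266.272ms (3/4)
5. 3461.538ms @ 39/4 + 266.272ms (3/4)
6. 3727.811ms @ 21/2 + 532.544ms (3/2)
7. 4260.355ms @ 12 + 532.544ms (3/2)
8. 4792.899ms @ 27/2 + 532.544ms (3/2)
9. 5325.444ms @ 15 + 532.544ms (3/2)
10. 5857.988ms @ 33/2 + 532.544ms (3/2)
11. 6390.533ms @ 18 + 1065.089ms (3)
12. 7455.621ms @ 21 + 1065.089ms (3)

note 11 onset = 18b = 6390.533ms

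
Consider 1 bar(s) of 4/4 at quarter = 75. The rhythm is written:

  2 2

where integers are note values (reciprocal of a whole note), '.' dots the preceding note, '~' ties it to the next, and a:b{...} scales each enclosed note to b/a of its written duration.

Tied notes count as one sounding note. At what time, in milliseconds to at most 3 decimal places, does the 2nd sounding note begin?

note 2 onset = 2b = 1600.0ms

1. 0.0ms @ 0 + 1600.0ms (2)
2. 1600.0ms @ 2 + 1600.0ms (2)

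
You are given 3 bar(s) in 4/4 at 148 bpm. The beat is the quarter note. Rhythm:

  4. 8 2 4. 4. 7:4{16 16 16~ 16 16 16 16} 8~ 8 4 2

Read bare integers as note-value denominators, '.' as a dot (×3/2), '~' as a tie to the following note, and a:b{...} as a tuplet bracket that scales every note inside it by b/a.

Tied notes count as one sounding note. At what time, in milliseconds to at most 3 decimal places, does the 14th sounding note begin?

1. 0.0ms @ 0 + 608.108ms (3/2)
2. 608.108ms @ 3/2 + 202.703ms (1/2)
3. 810.811ms @ 2 + 810.811ms (2)
4. 1621.622ms @ 4 + 608.108ms (3/2)
5. 2229.73ms @ 11/2 + 608.108ms (3/2)
6. 2837.838ms @ 7 + 57.915ms (1/7)
7. 2895.753ms @ 50/7 + 57.915ms (1/7)
8. 2953.668ms @ 51/7 + 115.83ms (2/7)
9. 3069.498ms @ 53/7 + 57.915ms (1/7)
10. 3127.413ms @ 54/7 + 57.915ms (1/7)
11. 3185.328ms @ 55/7 + 57.915ms (1/7)
12. 3243.243ms @ 8 + 405.405ms (1)
13. 3648.649ms @ 9 + 405.405ms (1)
14. 4054.054ms @ 10 + 810.811ms (2)

note 14 onset = 10b = 4054.054ms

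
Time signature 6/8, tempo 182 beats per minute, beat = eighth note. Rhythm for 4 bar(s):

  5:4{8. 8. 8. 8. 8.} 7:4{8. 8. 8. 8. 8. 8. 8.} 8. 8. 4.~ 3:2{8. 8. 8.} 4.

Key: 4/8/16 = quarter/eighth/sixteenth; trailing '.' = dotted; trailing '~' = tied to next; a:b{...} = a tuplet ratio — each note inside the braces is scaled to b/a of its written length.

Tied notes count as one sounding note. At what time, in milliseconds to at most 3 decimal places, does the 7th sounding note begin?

1. 0.0ms @ 0 + 395.604ms (6/5)
2. 395.604ms @ 6/5 + 395.604ms (6/5)
3. 791.209ms @ 12/5 + 395.604ms (6/5)
4. 1186.813ms @ 18/5 + 395.604ms (6/5)
5. 1582.418ms @ 24/5 + 395.604ms (6/5)
6. 1978.022ms @ 6 + 282.575ms (6/7)
7. 2260.597ms @ 48/7 + 282.575ms (6/7)
8. 2543.171ms @ 54/7 + 282.575ms (6/7)
9. 2825.746ms @ 60/7 + 282.575ms (6/7)
10. 3108.32ms @ 66/7 + 282.575ms (6/7)
11. 3390.895ms @ 72/7 + 282.575ms (6/7)
12. 3673.469ms @ 78/7 + 282.575ms (6/7)
13. 3956.044ms @ 12 + 494.505ms (3/2)
14. 4450.549ms @ 27/2 + 494.505ms (3/2)
15. 4945.055ms @ 15 + 1318.681ms (4)
16. 6263.736ms @ 19 + 329.67ms (1)
17. 6593.407ms @ 20 + 329.67ms (1)
18. 6923.077ms @ 21 + 989.011ms (3)

note 7 onset = 48/7b = 2260.597ms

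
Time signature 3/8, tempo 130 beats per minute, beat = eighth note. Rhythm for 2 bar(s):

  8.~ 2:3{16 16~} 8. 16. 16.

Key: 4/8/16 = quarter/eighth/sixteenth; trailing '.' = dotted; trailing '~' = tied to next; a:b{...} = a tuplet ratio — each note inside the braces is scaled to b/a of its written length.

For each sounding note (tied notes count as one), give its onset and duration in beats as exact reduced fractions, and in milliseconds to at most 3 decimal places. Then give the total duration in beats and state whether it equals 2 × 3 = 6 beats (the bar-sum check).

1) 0.0ms=0b +1038.462ms=9/4b
2) 1038.462ms=9/4b +1038.462ms=9/4b
3) 2076.923ms=9/2b +346.154ms=3/4b
4) 2423.077ms=21/4b +346.154ms=3/4b
Σ=6b of 6 (130bpm 3/8) — PASS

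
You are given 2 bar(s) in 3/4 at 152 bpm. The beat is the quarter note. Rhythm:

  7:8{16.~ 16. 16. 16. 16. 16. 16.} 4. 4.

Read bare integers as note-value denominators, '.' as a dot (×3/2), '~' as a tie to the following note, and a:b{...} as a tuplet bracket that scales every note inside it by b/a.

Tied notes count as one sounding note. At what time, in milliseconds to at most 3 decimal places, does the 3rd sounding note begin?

note 3 onset = 9/7b = 507.519ms

1. 0.0ms @ 0 + 338.346ms (6/7)
2. 338.346ms @ 6/7 + 169.173ms (3/7)
3. 507.519ms @ 9/7 + 169.173ms (3/7)
4. 676.692ms @ 12/7 + 169.173ms (3/7)
5. 845.865ms @ 15/7 + 169.173ms (3/7)
6. 1015.038ms @ 18/7 + 169.173ms (3/7)
7. 1184.211ms @ 3 + 592.105ms (3/2)
8. 1776.316ms @ 9/2 + 592.105ms (3/2)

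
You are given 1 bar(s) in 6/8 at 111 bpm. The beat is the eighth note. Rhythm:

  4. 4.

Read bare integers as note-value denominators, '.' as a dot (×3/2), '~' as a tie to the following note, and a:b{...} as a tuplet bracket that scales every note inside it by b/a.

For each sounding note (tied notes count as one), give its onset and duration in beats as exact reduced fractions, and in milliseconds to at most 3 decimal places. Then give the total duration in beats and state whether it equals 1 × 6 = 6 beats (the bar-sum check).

1) 0.0ms=0b +1621.622ms=3b
2) 1621.622ms=3b +1621.622ms=3b
Σ=6b of 6 (111bpm 6/8) — PASS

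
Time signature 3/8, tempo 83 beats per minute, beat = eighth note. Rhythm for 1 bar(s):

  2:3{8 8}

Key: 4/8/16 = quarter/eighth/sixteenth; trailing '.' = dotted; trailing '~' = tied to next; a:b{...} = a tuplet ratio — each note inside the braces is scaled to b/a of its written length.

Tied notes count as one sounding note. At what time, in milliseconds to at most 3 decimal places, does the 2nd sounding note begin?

1. 0.0ms @ 0 + 1084.337ms (3/2)
2. 1084.337ms @ 3/2 + 1084.337ms (3/2)

note 2 onset = 3/2b = 1084.337ms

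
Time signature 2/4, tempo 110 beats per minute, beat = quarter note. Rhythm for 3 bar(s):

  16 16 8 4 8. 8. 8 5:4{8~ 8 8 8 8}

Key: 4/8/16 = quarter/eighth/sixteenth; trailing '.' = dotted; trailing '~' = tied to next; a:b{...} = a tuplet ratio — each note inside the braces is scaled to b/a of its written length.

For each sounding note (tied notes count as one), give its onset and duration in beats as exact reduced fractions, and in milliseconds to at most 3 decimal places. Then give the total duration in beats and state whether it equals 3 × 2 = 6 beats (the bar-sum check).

1) 0.0ms=0b +136.364ms=1/4b
2) 136.364ms=1/4b +136.364ms=1/4b
3) 272.727ms=1/2b +272.727ms=1/2b
4) 545.455ms=1b +545.455ms=1b
5) 1090.909ms=2b +409.091ms=3/4b
6) 1500.0ms=11/4b +409.091ms=3/4b
7) 1909.091ms=7/2b +272.727ms=1/2b
8) 2181.818ms=4b +436.364ms=4/5b
9) 2618.182ms=24/5b +218.182ms=2/5b
10) 2836.364ms=26/5b +218.182ms=2/5b
11) 3054.545ms=28/5b +218.182ms=2/5b
Σ=6b of 6 (110bpm 2/4) — PASS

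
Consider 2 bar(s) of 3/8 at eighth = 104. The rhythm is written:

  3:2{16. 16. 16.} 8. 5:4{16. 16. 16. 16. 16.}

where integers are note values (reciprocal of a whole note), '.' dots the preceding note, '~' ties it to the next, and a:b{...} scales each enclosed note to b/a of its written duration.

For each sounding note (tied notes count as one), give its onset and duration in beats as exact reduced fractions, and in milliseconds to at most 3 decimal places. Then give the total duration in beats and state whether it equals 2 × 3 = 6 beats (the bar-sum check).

1) 0.0ms=0b +288.462ms=1/2b
2) 288.462ms=1/2b +288.462ms=1/2b
3) 576.923ms=1b +288.462ms=1/2b
4) 865.385ms=3/2b +865.385ms=3/2b
5) 1730.769ms=3b +346.154ms=3/5b
6) 2076.923ms=18/5b +346.154ms=3/5b
7) 2423.077ms=21/5b +346.154ms=3/5b
8) 2769.231ms=24/5b +346.154ms=3/5b
9) 3115.385ms=27/5b +346.154ms=3/5b
Σ=6b of 6 (104bpm 3/8) — PASS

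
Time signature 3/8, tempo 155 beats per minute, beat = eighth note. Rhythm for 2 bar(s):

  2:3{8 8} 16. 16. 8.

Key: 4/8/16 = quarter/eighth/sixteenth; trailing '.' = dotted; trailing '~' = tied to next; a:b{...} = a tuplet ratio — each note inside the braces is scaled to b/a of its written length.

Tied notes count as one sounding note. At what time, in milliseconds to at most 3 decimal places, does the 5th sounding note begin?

note 5 onset = 9/2b = 1741.935ms

1. 0.0ms @ 0 + 580.645ms (3/2)
2. 580.645ms @ 3/2 + 580.645ms (3/2)
3. 1161.29ms @ 3 + 290.323ms (3/4)
4. 1451.613ms @ 15/4 + 290.323ms (3/4)
5. 1741.935ms @ 9/2 + 580.645ms (3/2)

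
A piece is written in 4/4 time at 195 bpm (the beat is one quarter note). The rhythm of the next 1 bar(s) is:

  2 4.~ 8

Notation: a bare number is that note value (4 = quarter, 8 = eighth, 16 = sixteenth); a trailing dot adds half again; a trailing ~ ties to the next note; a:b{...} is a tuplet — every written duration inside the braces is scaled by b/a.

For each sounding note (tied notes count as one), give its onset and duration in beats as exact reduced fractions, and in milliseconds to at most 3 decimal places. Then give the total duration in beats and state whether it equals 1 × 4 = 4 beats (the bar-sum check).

1) 0.0ms=0b +615.385ms=2b
2) 615.385ms=2b +615.385ms=2b
Σ=4b of 4 (195bpm 4/4) — PASS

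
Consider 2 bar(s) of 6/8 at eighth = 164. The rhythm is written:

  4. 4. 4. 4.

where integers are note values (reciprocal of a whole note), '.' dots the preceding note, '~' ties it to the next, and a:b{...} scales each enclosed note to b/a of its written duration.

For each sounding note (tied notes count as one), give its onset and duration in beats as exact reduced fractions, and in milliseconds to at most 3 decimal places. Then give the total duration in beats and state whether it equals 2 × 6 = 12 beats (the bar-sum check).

1) 0.0ms=0b +1097.561ms=3b
2) 1097.561ms=3b +1097.561ms=3b
3) 2195.122ms=6b +1097.561ms=3b
4) 3292.683ms=9b +1097.561ms=3b
Σ=12b of 12 (164bpm 6/8) — PASS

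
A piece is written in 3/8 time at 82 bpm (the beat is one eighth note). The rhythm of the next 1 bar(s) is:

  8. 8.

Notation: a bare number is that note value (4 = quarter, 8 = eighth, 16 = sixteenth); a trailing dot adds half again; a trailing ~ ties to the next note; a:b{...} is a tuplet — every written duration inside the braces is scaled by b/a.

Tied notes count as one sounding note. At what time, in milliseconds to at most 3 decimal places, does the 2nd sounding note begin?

1. 0.0ms @ 0 + 1097.561ms (3/2)
2. 1097.561ms @ 3/2 + 1097.561ms (3/2)

note 2 onset = 3/2b = 1097.561ms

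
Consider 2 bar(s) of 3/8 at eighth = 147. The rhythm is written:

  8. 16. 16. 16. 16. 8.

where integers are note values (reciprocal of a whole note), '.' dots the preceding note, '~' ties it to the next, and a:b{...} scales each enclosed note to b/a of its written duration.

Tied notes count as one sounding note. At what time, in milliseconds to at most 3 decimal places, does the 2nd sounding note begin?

note 2 onset = 3/2b = 612.245ms

1. 0.0ms @ 0 + 612.245ms (3/2)
2. 612.245ms @ 3/2 + 306.122ms (3/4)
3. 918.367ms @ 9/4 + 306.122ms (3/4)
4. 1224.49ms @ 3 + 306.122ms (3/4)
5. 1530.612ms @ 15/4 + 306.122ms (3/4)
6. 1836.735ms @ 9/2 + 612.245ms (3/2)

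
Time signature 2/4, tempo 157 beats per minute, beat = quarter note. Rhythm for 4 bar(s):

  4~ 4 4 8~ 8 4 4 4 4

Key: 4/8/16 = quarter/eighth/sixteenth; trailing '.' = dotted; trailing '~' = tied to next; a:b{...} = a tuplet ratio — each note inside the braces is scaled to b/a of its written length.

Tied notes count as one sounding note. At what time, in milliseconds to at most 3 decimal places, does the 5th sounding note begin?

note 5 onset = 5b = 1910.828ms

1. 0.0ms @ 0 + 764.331ms (2)
2. 764.331ms @ 2 + 382.166ms (1)
3. 1146.497ms @ 3 + 382.166ms (1)
4. 1528.662ms @ 4 + 382.166ms (1)
5. 1910.828ms @ 5 + 382.166ms (1)
6. 2292.994ms @ 6 + 382.166ms (1)
7. 2675.159ms @ 7 + 382.166ms (1)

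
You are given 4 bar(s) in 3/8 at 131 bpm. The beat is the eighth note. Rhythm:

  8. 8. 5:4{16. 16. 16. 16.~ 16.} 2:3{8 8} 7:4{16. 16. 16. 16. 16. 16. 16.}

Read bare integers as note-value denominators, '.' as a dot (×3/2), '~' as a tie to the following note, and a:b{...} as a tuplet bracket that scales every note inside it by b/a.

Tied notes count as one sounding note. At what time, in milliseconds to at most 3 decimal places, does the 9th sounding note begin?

1. 0.0ms @ 0 + 687.023ms (3/2)
2. 687.023ms @ 3/2 + 687.023ms (3/2)
3. 1374.046ms @ 3 + 274.809ms (3/5)
4. 1648.855ms @ 18/5 + 274.809ms (3/5)
5. 1923.664ms @ 21/5 + 274.809ms (3/5)
6. 2198.473ms @ 24/5 + 549.618ms (6/5)
7. 2748.092ms @ 6 + 687.023ms (3/2)
8. 3435.115ms @ 15/2 + 687.023ms (3/2)
9. 4122.137ms @ 9 + 196.292ms (3/7)
10. 4318.43ms @ 66/7 + 196.292ms (3/7)
11. 4514.722ms @ 69/7 + 196.292ms (3/7)
12. 4711.014ms @ 72/7 + 196.292ms (3/7)
13. 4907.306ms @ 75/7 + 196.292ms (3/7)
14. 5103.599ms @ 78/7 + 196.292ms (3/7)
15. 5299.891ms @ 81/7 + 196.292ms (3/7)

note 9 onset = 9b = 4122.137ms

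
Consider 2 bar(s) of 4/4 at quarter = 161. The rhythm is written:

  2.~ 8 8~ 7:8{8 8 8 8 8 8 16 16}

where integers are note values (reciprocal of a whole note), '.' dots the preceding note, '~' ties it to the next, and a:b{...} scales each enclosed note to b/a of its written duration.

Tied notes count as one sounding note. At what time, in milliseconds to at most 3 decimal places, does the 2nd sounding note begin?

note 2 onset = 7/2b = 1304.348ms

1. 0.0ms @ 0 + 1304.348ms (7/2)
2. 1304.348ms @ 7/2 + 399.29ms (15/14)
3. 1703.638ms @ 32/7 + 212.955ms (4/7)
4. 1916.593ms @ 36/7 + 212.955ms (4/7)
5. 2129.547ms @ 40/7 + 212.955ms (4/7)
6. 2342.502ms @ 44/7 + 212.955ms (4/7)
7. 2555.457ms @ 48/7 + 212.955ms (4/7)
8. 2768.412ms @ 52/7 + 106.477ms (2/7)
9. 2874.889ms @ 54/7 + 106.477ms (2/7)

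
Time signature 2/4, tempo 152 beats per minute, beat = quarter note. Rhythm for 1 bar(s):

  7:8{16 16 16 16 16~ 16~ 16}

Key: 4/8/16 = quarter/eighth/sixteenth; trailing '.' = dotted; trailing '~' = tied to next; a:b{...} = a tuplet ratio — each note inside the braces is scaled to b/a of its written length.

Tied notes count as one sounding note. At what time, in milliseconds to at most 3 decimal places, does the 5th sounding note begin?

note 5 onset = 8/7b = 451.128ms

1. 0.0ms @ 0 + 112.782ms (2/7)
2. 112.782ms @ 2/7 + 112.782ms (2/7)
3. 225.564ms @ 4/7 + 112.782ms (2/7)
4. 338.346ms @ 6/7 + 112.782ms (2/7)
5. 451.128ms @ 8/7 + 338.346ms (6/7)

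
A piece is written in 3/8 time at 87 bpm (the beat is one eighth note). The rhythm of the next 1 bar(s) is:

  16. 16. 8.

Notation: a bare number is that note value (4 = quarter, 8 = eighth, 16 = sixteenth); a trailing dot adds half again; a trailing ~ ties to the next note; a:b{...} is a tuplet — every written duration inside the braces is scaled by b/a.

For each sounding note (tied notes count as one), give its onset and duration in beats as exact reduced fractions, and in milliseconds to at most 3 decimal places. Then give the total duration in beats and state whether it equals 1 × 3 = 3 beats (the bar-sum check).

1) 0.0ms=0b +517.241ms=3/4b
2) 517.241ms=3/4b +517.241ms=3/4b
3) 1034.483ms=3/2b +1034.483ms=3/2b
Σ=3b of 3 (87bpm 3/8) — PASS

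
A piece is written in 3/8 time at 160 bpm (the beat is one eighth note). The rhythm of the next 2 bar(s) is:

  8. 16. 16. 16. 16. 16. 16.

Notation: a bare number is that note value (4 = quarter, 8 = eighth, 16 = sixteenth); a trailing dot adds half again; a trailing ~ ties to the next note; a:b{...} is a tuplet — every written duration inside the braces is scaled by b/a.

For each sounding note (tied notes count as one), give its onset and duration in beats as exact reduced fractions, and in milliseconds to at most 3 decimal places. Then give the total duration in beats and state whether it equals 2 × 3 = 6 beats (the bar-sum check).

1) 0.0ms=0b +562.5ms=3/2b
2) 562.5ms=3/2b +281.25ms=3/4b
3) 843.75ms=9/4b +281.25ms=3/4b
4) 1125.0ms=3b +281.25ms=3/4b
5) 1406.25ms=15/4b +281.25ms=3/4b
6) 1687.5ms=9/2b +281.25ms=3/4b
7) 1968.75ms=21/4b +281.25ms=3/4b
Σ=6b of 6 (160bpm 3/8) — PASS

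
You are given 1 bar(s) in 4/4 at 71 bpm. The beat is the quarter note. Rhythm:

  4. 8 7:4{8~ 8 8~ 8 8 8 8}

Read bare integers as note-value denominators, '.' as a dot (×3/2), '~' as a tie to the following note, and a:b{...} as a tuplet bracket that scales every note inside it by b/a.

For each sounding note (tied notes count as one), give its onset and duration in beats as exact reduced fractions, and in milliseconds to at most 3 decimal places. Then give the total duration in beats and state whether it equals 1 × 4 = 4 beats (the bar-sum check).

1) 0.0ms=0b +1267.606ms=3/2b
2) 1267.606ms=3/2b +422.535ms=1/2b
3) 1690.141ms=2b +482.897ms=4/7b
4) 2173.038ms=18/7b +482.897ms=4/7b
5) 2655.936ms=22/7b +241.449ms=2/7b
6) 2897.384ms=24/7b +241.449ms=2/7b
7) 3138.833ms=26/7b +241.449ms=2/7b
Σ=4b of 4 (71bpm 4/4) — PASS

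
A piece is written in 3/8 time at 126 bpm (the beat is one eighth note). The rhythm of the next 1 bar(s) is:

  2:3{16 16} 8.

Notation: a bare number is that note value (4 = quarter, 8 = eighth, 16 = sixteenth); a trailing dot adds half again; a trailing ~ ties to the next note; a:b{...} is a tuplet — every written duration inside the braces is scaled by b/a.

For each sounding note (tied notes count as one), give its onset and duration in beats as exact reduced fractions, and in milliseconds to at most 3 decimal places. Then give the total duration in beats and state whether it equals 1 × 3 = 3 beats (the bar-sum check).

1) 0.0ms=0b +357.143ms=3/4b
2) 357.143ms=3/4b +357.143ms=3/4b
3) 714.286ms=3/2b +714.286ms=3/2b
Σ=3b of 3 (126bpm 3/8) — PASS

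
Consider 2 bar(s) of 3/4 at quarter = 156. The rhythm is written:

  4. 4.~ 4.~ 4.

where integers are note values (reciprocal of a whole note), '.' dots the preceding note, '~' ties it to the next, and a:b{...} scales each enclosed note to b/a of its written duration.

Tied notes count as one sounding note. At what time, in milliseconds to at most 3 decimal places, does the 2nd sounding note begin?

note 2 onset = 3/2b = 576.923ms

1. 0.0ms @ 0 + 576.923ms (3/2)
2. 576.923ms @ 3/2 + 1730.769ms (9/2)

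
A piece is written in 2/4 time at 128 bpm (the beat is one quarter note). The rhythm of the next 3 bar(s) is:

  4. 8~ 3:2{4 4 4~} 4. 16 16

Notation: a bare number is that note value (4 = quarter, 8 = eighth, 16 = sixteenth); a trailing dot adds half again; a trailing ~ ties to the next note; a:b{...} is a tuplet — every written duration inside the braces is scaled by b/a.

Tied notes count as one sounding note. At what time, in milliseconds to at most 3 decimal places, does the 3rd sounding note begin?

1. 0.0ms @ 0 + 703.125ms (3/2)
2. 703.125ms @ 3/2 + 546.875ms (7/6)
3. 1250.0ms @ 8/3 + 312.5ms (2/3)
4. 1562.5ms @ 10/3 + 1015.625ms (13/6)
5. 2578.125ms @ 11/2 + 117.188ms (1/4)
6. 2695.312ms @ 23/4 + 117.188ms (1/4)

note 3 onset = 8/3b = 1250.0ms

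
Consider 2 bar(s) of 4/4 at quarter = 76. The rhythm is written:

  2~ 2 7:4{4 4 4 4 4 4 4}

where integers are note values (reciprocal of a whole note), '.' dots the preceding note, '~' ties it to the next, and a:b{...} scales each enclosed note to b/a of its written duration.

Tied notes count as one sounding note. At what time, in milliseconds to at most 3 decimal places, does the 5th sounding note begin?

1. 0.0ms @ 0 + 3157.895ms (4)
2. 3157.895ms @ 4 + 451.128ms (4/7)
3. 3609.023ms @ 32/7 + 451.128ms (4/7)
4. 4060.15ms @ 36/7 + 451.128ms (4/7)
5. 4511.278ms @ 40/7 + 451.128ms (4/7)
6. 4962.406ms @ 44/7 + 451.128ms (4/7)
7. 5413.534ms @ 48/7 + 451.128ms (4/7)
8. 5864.662ms @ 52/7 + 451.128ms (4/7)

note 5 onset = 40/7b = 4511.278ms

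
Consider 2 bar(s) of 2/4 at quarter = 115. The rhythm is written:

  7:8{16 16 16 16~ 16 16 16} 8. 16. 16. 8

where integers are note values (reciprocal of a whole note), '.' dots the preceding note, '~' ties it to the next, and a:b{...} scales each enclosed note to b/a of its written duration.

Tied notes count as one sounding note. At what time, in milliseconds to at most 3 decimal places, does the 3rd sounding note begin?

note 3 onset = 4/7b = 298.137ms

1. 0.0ms @ 0 + 149.068ms (2/7)
2. 149.068ms @ 2/7 + 149.068ms (2/7)
3. 298.137ms @ 4/7 + 149.068ms (2/7)
4. 447.205ms @ 6/7 + 298.137ms (4/7)
5. 745.342ms @ 10/7 + 149.068ms (2/7)
6. 894.41ms @ 12/7 + 149.068ms (2/7)
7. 1043.478ms @ 2 + 391.304ms (3/4)
8. 1434.783ms @ 11/4 + 195.652ms (3/8)
9. 1630.435ms @ 25/8 + 195.652ms (3/8)
10. 1826.087ms @ 7/2 + 260.87ms (1/2)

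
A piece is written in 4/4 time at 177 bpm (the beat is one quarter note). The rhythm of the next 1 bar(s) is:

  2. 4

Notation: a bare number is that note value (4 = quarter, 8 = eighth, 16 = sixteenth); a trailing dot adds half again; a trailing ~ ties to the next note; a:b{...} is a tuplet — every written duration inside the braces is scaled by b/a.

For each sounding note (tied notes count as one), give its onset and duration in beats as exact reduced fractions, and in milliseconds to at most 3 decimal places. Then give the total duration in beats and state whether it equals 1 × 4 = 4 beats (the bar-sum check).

1) 0.0ms=0b +1016.949ms=3b
2) 1016.949ms=3b +338.983ms=1b
Σ=4b of 4 (177bpm 4/4) — PASS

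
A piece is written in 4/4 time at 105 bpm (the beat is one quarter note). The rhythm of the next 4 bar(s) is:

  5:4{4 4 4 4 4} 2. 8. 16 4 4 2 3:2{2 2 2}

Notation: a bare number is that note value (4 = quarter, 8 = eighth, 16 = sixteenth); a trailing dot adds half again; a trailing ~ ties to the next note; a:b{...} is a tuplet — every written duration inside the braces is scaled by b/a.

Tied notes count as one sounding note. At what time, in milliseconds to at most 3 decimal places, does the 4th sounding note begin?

note 4 onset = 12/5b = 1371.429ms

1. 0.0ms @ 0 + 457.143ms (4/5)
2. 457.143ms @ 4/5 + 457.143ms (4/5)
3. 914.286ms @ 8/5 + 457.143ms (4/5)
4. 1371.429ms @ 12/5 + 457.143ms (4/5)
5. 1828.571ms @ 16/5 + 457.143ms (4/5)
6. 2285.714ms @ 4 + 1714.286ms (3)
7. 4000.0ms @ 7 + 428.571ms (3/4)
8. 4428.571ms @ 31/4 + 142.857ms (1/4)
9. 4571.429ms @ 8 + 571.429ms (1)
10. 5142.857ms @ 9 + 571.429ms (1)
11. 5714.286ms @ 10 + 1142.857ms (2)
12. 6857.143ms @ 12 + 761.905ms (4/3)
13. 7619.048ms @ 40/3 + 761.905ms (4/3)
14. 8380.952ms @ 44/3 + 761.905ms (4/3)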